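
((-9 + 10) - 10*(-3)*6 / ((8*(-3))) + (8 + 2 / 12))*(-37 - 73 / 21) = -4250 / 63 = -67.46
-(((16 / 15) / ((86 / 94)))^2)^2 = -319794774016 / 173076800625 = -1.85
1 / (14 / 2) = 1 / 7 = 0.14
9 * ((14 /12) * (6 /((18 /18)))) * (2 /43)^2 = 252 /1849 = 0.14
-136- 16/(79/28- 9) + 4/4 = -22907/173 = -132.41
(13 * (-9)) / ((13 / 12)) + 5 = -103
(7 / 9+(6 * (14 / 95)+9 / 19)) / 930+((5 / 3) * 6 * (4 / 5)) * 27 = 85877113 / 397575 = 216.00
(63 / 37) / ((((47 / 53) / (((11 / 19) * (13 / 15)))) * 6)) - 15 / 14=-1053352 / 1156435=-0.91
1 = 1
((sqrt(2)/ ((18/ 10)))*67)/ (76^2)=335*sqrt(2)/ 51984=0.01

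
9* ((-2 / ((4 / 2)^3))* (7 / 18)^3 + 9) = 209609 / 2592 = 80.87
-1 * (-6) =6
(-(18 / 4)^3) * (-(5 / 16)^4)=455625 / 524288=0.87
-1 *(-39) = 39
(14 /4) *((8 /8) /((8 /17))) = 119 /16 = 7.44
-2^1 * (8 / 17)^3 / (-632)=128 / 388127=0.00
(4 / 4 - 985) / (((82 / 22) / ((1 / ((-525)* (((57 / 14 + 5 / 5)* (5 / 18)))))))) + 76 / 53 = 842404 / 470375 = 1.79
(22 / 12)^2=121 / 36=3.36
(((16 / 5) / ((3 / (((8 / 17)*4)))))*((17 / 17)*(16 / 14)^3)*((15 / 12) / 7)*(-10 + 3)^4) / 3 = 65536 / 153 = 428.34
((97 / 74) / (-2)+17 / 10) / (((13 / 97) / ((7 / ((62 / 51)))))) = 26768217 / 596440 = 44.88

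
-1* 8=-8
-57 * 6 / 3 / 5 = -114 / 5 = -22.80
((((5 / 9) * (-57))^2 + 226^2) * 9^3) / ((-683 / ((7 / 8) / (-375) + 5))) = -189738558999 / 683000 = -277801.70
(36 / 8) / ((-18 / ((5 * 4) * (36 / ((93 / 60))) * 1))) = -3600 / 31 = -116.13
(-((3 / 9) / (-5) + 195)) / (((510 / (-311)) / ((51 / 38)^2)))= 3864797 / 18050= 214.12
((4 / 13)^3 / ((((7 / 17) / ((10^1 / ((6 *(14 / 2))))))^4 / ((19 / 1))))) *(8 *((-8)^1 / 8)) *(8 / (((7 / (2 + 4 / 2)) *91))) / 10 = -1624984576000 / 653489822521809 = -0.00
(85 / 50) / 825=17 / 8250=0.00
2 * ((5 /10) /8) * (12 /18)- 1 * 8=-95 /12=-7.92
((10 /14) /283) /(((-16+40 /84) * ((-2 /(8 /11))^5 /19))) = 0.00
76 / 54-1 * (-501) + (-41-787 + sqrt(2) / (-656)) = -325.59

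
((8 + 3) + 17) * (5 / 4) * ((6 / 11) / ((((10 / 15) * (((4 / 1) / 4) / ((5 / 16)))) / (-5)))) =-7875 / 176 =-44.74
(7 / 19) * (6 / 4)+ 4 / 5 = 257 / 190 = 1.35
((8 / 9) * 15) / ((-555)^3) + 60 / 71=6154338932 / 7282635075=0.85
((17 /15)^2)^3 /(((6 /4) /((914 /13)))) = 44123476132 /444234375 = 99.32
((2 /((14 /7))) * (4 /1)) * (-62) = -248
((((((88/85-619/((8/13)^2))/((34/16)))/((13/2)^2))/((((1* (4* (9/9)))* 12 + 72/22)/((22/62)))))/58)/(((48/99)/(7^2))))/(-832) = 579555795357/2197735346094080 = 0.00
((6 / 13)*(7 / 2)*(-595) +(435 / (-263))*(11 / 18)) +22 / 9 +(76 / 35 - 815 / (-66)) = -11197631539 / 11846835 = -945.20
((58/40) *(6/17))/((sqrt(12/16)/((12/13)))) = 348 *sqrt(3)/1105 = 0.55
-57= -57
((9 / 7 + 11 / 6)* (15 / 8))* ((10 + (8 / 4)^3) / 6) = 17.54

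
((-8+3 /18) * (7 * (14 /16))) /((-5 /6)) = 2303 /40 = 57.58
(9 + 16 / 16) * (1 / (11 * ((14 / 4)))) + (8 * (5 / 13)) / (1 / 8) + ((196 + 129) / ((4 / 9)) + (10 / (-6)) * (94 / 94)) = 9062555 / 12012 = 754.46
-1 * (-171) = 171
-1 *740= -740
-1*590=-590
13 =13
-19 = -19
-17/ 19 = -0.89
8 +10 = 18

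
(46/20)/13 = 23/130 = 0.18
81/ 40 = 2.02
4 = 4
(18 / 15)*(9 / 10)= 1.08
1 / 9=0.11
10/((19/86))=45.26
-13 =-13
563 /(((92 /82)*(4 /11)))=253913 /184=1379.96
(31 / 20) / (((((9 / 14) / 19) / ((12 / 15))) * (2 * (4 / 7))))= 32.07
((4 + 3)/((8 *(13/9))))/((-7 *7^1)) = -0.01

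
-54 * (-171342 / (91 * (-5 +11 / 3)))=-6939351 / 91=-76256.60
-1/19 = -0.05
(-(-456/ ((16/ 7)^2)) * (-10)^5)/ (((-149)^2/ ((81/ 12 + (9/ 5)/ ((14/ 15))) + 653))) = -23100853125/ 88804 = -260133.02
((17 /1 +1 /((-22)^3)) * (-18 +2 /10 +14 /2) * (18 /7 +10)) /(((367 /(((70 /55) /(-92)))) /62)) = 60603822 /11234971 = 5.39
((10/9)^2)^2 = 10000/6561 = 1.52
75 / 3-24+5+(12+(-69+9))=-42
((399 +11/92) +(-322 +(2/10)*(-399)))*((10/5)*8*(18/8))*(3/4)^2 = -99873/1840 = -54.28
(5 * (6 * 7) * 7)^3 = 3176523000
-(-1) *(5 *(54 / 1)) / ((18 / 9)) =135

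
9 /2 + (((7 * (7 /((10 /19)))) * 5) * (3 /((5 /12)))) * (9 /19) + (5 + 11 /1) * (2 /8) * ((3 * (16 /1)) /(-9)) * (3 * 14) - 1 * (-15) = 7111 /10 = 711.10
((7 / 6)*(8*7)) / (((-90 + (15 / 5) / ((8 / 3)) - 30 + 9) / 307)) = -481376 / 2637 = -182.55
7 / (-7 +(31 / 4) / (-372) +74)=336 / 3215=0.10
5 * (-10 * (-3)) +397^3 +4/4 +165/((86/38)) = 62570996.91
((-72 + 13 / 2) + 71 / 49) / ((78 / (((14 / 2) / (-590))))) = 6277 / 644280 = 0.01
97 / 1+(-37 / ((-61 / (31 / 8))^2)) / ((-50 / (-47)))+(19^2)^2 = 1552911538421 / 11907200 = 130417.86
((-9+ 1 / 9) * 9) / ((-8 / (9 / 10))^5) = 59049 / 40960000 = 0.00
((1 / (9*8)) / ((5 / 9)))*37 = 0.92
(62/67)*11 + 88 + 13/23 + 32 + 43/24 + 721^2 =19230701255/36984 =519973.54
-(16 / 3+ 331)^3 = -1027243729 / 27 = -38046064.04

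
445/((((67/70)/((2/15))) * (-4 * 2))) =-3115/402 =-7.75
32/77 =0.42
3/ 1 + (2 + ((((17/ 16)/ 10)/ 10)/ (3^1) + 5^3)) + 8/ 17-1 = 10565089/ 81600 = 129.47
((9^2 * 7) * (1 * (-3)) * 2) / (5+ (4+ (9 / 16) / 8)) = -16128 / 43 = -375.07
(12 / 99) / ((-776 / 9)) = -0.00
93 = 93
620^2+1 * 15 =384415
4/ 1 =4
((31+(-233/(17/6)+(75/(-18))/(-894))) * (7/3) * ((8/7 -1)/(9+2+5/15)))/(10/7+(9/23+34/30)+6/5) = -752130659/2073128784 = -0.36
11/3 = 3.67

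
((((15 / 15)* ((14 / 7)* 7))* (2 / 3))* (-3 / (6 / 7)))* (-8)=784 / 3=261.33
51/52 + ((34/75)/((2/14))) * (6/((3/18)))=149787/1300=115.22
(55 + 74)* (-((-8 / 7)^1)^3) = 66048 / 343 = 192.56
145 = 145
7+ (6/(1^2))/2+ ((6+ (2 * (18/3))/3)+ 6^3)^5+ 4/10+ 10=589579257396.40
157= 157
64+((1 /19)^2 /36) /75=62380801 /974700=64.00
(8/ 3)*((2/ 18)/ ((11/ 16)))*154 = 1792/ 27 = 66.37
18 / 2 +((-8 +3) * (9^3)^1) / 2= -3627 / 2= -1813.50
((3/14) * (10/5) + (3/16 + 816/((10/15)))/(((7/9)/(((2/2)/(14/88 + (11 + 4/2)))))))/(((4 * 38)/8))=648687/102676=6.32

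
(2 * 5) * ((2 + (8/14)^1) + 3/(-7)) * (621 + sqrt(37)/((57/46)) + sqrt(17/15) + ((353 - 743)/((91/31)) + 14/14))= 10 * sqrt(255)/7 + 2300 * sqrt(37)/133 + 513600/49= 10609.64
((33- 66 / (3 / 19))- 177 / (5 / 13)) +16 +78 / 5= -4068 / 5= -813.60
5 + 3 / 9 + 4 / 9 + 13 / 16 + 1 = 1093 / 144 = 7.59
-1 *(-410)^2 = -168100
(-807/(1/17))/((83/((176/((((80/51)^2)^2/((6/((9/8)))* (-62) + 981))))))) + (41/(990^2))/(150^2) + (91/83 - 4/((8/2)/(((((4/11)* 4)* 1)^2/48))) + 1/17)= -3124738.28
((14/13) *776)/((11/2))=21728/143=151.94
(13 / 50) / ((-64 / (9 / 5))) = -117 / 16000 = -0.01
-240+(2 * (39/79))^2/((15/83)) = -7320876/31205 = -234.61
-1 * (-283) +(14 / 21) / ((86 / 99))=12202 / 43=283.77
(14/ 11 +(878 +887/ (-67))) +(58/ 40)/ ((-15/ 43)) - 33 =183264761/ 221100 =828.88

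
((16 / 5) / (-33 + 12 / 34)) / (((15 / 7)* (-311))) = 1904 / 12945375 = 0.00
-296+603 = 307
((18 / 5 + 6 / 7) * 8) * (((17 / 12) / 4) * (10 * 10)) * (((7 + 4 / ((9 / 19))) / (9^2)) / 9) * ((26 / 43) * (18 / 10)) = 6389552 / 219429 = 29.12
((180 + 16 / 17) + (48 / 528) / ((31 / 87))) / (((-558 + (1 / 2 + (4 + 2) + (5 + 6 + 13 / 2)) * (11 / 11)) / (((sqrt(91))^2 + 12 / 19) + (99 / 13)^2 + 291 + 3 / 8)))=-11899320977875 / 79519721424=-149.64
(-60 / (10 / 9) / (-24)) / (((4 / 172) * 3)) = 129 / 4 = 32.25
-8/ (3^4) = -8/ 81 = -0.10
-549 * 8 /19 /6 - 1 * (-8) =-580 /19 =-30.53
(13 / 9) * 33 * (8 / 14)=572 / 21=27.24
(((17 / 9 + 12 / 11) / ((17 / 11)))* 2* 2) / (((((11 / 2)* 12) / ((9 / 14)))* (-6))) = -295 / 23562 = -0.01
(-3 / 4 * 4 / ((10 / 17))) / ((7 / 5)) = -3.64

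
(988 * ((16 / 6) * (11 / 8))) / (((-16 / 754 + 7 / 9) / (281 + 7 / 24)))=6915110059 / 5134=1346924.44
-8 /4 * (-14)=28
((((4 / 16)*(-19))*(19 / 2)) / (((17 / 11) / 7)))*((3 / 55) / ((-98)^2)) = -1083 / 932960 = -0.00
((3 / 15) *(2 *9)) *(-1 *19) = -68.40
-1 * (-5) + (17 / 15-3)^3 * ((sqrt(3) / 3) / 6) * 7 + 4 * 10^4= 40005-76832 * sqrt(3) / 30375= 40000.62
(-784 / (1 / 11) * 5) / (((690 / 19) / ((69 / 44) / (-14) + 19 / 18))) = -695723 / 621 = -1120.33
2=2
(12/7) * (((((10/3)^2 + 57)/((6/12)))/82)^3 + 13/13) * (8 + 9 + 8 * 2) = 1763707352/5582601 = 315.93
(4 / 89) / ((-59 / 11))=-44 / 5251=-0.01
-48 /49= -0.98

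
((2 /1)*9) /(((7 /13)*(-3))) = -78 /7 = -11.14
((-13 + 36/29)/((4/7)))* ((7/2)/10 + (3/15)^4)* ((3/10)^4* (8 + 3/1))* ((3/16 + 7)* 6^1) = -27.80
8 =8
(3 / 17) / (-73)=-3 / 1241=-0.00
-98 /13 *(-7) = 686 /13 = 52.77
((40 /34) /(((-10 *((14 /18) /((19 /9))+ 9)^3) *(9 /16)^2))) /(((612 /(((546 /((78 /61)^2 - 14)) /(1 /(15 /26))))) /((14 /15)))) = 20009513776 /1138928272438815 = 0.00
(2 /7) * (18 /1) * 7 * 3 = 108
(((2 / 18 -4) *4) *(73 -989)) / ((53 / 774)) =11028640 / 53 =208087.55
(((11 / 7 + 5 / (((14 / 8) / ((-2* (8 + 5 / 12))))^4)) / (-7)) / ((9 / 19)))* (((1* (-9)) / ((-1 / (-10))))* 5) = 7908880808350 / 1361367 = 5809514.12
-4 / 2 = -2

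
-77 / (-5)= 77 / 5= 15.40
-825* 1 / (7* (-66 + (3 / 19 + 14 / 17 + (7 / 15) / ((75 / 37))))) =1.82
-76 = -76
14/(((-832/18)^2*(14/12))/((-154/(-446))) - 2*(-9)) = 18711/9671929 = 0.00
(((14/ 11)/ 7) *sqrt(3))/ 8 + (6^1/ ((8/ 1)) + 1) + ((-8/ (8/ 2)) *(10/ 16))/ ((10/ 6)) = sqrt(3)/ 44 + 1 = 1.04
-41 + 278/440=-8881/220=-40.37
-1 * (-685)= 685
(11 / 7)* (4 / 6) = 22 / 21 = 1.05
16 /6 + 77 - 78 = 5 /3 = 1.67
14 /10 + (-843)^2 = 3553252 /5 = 710650.40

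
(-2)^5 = -32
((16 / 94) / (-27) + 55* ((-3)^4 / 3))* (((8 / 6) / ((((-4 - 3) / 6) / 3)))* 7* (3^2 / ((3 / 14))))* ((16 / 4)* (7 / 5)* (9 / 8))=-2216121432 / 235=-9430303.97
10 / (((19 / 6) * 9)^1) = 20 / 57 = 0.35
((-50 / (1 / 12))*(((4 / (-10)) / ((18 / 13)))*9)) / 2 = 780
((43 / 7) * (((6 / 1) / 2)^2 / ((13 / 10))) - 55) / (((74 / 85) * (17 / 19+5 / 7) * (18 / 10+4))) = -9165125 / 5970172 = -1.54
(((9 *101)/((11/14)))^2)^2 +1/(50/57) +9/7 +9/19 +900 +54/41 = 7151105378546641012461/3991868650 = 1791418006338.12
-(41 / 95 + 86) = -8211 / 95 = -86.43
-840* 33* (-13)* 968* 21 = 7325398080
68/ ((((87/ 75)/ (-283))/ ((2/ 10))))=-96220/ 29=-3317.93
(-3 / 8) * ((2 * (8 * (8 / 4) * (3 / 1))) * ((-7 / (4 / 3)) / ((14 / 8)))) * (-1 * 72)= -7776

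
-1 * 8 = -8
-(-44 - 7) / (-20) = -51 / 20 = -2.55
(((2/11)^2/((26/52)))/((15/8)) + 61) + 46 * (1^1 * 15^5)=63400329529/1815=34931311.04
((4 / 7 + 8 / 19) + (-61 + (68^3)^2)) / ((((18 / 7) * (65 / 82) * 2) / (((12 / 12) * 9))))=539124382421451 / 2470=218268980737.43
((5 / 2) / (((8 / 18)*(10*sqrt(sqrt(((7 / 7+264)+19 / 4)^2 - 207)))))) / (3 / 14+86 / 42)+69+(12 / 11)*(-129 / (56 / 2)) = 27*1160929^(3 / 4) / 63021860+4926 / 77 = 63.99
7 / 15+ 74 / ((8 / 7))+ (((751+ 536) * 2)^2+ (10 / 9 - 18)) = 1192594379 / 180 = 6625524.33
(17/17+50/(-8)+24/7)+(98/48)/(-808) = -247591/135744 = -1.82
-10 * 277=-2770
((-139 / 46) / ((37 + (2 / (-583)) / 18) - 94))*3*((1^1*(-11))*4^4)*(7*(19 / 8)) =-6402085074 / 859855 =-7445.54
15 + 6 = 21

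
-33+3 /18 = -197 /6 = -32.83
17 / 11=1.55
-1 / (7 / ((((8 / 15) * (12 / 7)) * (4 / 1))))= -128 / 245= -0.52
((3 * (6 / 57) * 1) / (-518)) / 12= -1 / 19684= -0.00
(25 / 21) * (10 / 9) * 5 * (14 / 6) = 15.43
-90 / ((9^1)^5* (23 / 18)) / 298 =-10 / 2498283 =-0.00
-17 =-17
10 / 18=5 / 9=0.56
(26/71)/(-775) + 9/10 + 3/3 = 209043/110050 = 1.90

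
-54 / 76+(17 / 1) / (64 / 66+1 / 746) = 15257793 / 908390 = 16.80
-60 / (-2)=30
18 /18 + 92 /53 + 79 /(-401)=2.54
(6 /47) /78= 1 /611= 0.00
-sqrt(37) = -6.08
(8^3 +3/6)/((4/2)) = 1025/4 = 256.25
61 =61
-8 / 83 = -0.10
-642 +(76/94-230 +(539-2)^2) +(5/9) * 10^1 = 121613923/423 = 287503.36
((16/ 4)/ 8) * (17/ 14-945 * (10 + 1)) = -145513/ 28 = -5196.89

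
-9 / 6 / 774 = -1 / 516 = -0.00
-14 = -14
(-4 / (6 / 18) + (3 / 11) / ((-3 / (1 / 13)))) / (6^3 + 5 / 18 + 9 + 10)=-30906 / 605605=-0.05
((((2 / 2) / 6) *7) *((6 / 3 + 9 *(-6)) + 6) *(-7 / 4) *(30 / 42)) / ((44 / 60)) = 4025 / 44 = 91.48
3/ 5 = 0.60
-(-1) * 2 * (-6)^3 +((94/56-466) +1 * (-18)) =-25601/28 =-914.32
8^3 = 512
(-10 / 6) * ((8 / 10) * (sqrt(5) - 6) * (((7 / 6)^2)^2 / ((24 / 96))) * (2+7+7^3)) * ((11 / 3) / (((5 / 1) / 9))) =18593344 / 135 - 9296672 * sqrt(5) / 405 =86400.10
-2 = -2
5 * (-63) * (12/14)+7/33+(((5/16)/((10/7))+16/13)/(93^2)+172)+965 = 11440791779/13192608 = 867.21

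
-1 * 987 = -987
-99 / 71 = -1.39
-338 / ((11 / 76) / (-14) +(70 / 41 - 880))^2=-643232041088 / 1468046198338281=-0.00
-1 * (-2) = 2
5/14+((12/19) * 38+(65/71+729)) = 749747/994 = 754.27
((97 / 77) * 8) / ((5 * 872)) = 0.00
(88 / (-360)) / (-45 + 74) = -11 / 1305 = -0.01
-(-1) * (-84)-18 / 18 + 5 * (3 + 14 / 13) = -840 / 13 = -64.62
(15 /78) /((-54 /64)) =-80 /351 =-0.23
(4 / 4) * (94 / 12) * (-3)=-23.50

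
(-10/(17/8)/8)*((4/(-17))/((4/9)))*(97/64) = 4365/9248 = 0.47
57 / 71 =0.80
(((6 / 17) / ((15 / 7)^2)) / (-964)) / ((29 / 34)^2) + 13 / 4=197607311 / 60804300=3.25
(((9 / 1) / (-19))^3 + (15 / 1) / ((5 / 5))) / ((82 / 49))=2502822 / 281219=8.90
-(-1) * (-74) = -74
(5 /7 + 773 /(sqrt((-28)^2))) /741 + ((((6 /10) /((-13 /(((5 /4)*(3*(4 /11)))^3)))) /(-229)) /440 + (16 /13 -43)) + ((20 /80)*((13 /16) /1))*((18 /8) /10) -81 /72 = -42.81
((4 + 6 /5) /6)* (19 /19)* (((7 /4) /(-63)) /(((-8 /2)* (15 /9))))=13 /3600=0.00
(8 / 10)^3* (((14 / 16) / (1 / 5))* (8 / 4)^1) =112 / 25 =4.48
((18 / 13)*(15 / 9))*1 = 30 / 13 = 2.31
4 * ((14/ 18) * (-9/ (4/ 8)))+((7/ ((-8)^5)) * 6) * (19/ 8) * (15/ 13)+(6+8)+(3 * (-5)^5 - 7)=-16057898849/ 1703936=-9424.00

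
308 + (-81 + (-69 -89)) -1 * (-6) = 75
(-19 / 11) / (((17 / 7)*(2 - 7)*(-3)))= -133 / 2805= -0.05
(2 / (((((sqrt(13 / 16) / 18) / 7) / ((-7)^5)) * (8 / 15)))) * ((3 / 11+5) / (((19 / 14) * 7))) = -3684766680 * sqrt(13) / 2717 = -4889810.53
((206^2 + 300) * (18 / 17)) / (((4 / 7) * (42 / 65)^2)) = 189663.45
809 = 809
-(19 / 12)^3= -6859 / 1728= -3.97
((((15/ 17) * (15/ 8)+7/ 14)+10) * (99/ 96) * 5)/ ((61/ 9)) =2454705/ 265472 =9.25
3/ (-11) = -3/ 11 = -0.27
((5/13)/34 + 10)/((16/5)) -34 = -218323/7072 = -30.87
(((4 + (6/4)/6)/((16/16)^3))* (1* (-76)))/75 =-323/75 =-4.31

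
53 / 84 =0.63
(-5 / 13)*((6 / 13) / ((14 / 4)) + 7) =-3245 / 1183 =-2.74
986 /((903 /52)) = 51272 /903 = 56.78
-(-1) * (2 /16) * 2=1 /4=0.25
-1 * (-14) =14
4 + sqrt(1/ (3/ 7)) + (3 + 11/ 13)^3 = sqrt(21)/ 3 + 133788/ 2197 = 62.42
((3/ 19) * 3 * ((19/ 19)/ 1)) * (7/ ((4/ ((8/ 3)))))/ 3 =14/ 19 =0.74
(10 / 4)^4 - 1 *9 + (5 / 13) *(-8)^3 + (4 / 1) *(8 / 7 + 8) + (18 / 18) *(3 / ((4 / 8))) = -180965 / 1456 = -124.29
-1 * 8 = -8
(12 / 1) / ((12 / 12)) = 12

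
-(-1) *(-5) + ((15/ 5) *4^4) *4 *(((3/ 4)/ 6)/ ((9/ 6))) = 251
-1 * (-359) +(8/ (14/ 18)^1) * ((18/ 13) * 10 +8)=53117/ 91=583.70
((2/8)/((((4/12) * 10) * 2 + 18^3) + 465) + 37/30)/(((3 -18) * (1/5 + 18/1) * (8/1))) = -1399459/2478097440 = -0.00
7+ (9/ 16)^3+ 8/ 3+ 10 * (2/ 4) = 14.84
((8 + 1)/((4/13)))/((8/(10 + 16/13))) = 657/16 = 41.06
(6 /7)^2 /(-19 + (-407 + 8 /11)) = -198 /114611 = -0.00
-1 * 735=-735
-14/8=-1.75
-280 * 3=-840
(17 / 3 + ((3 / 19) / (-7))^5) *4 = 22.67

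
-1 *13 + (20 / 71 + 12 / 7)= -11.00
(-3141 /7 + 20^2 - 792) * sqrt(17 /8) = -5885 * sqrt(34) /28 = -1225.54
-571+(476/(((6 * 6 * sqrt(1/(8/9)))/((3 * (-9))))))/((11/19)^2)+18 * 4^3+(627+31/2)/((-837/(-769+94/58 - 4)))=28475338/24273 - 85918 * sqrt(2)/121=168.94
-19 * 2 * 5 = -190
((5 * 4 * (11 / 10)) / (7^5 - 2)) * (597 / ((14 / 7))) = 6567 / 16805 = 0.39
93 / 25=3.72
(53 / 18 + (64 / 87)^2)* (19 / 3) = 1002535 / 45414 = 22.08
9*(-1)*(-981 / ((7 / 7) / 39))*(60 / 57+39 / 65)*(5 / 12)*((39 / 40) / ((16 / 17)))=11947252707 / 48640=245626.08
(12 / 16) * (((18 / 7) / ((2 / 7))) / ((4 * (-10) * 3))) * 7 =-63 / 160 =-0.39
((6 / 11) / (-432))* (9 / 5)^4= -729 / 55000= -0.01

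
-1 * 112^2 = -12544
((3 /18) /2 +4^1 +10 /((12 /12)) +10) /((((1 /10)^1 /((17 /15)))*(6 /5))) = 24565 /108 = 227.45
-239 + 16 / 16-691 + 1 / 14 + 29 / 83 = -1079009 / 1162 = -928.58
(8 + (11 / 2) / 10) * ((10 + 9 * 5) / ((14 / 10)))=335.89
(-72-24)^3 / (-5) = 884736 / 5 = 176947.20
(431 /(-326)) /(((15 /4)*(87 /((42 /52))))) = -3017 /921765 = -0.00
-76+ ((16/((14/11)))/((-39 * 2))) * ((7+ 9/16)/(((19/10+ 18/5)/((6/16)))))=-110777/1456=-76.08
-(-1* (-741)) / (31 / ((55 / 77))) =-17.07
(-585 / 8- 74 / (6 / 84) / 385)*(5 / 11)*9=-300231 / 968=-310.16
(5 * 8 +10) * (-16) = -800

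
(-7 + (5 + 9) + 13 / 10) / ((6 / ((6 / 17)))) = 83 / 170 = 0.49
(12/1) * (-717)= -8604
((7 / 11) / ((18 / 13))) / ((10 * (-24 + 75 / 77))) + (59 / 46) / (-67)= -10396247 / 491794740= -0.02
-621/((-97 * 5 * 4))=0.32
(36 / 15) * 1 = 12 / 5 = 2.40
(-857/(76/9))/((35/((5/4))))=-7713/2128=-3.62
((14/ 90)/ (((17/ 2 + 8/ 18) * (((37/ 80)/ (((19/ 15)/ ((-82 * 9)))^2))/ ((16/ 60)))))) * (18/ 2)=11552/ 43452379125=0.00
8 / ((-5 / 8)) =-64 / 5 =-12.80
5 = 5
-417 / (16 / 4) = -417 / 4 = -104.25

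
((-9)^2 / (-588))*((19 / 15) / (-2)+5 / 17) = 1557 / 33320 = 0.05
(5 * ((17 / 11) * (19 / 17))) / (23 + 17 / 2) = 190 / 693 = 0.27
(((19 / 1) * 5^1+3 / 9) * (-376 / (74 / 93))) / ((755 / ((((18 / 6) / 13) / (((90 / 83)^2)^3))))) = -5239873363984963 / 618575180625000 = -8.47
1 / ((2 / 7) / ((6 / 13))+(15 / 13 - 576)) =-273 / 156764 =-0.00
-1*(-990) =990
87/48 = 29/16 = 1.81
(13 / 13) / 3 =1 / 3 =0.33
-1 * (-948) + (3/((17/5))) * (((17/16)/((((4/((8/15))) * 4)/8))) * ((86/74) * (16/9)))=315856/333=948.52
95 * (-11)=-1045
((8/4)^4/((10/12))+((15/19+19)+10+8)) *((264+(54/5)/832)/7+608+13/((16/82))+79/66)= 928070021237/22822800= 40664.16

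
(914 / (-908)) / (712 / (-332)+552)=-37931 / 20719652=-0.00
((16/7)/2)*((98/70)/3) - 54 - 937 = -14857/15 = -990.47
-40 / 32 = -5 / 4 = -1.25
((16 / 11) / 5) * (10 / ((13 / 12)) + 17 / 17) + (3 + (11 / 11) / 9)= 39172 / 6435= 6.09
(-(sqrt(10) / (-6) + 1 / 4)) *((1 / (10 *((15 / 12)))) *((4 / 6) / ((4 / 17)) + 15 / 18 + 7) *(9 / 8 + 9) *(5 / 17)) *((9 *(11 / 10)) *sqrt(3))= -2673 *sqrt(3) / 425 + 1782 *sqrt(30) / 425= 12.07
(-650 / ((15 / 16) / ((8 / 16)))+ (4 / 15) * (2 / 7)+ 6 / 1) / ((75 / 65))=-295.18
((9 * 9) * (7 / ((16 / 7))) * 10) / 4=19845 / 32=620.16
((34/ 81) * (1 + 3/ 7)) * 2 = 680/ 567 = 1.20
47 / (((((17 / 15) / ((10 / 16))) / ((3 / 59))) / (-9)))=-95175 / 8024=-11.86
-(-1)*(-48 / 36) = -4 / 3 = -1.33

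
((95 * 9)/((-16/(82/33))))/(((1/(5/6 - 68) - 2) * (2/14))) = 4709055/10208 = 461.31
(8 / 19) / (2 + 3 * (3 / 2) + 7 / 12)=96 / 1615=0.06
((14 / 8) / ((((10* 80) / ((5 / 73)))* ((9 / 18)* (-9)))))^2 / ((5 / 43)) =2107 / 221004288000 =0.00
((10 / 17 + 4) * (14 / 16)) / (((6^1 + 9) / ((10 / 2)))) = 91 / 68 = 1.34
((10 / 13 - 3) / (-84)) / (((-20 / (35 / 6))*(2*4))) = -29 / 29952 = -0.00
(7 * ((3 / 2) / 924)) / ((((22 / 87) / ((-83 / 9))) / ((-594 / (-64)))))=-21663 / 5632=-3.85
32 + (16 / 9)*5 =368 / 9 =40.89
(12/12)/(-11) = -0.09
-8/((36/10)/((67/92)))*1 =-335/207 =-1.62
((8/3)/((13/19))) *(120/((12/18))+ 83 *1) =39976/39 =1025.03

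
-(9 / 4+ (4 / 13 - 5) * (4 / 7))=157 / 364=0.43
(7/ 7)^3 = 1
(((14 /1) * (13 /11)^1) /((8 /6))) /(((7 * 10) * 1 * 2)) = 0.09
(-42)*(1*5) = -210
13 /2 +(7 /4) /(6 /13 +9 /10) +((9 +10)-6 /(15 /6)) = 21581 /885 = 24.39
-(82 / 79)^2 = -6724 / 6241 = -1.08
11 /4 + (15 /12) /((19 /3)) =56 /19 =2.95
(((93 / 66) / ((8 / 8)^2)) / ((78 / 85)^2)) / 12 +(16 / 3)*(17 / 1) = 90.81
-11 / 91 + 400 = 36389 / 91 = 399.88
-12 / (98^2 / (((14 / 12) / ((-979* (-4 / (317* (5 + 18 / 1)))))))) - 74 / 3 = -198813697 / 8059128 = -24.67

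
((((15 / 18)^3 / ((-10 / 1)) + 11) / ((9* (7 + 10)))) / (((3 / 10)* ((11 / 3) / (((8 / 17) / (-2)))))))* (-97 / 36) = 2292595 / 55619784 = 0.04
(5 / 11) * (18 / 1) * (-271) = -24390 / 11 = -2217.27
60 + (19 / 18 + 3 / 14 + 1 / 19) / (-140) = 10053217 / 167580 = 59.99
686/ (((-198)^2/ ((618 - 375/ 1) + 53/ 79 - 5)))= 718585/ 172062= 4.18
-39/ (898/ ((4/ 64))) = -39/ 14368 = -0.00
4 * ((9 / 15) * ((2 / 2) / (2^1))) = 6 / 5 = 1.20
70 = 70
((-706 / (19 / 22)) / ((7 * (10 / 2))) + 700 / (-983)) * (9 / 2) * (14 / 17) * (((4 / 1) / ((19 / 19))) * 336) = -190311883776 / 1587545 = -119878.10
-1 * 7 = -7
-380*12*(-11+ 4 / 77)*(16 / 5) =12301056 / 77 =159753.97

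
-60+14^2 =136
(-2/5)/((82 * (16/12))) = -3/820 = -0.00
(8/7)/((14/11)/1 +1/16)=1408/1645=0.86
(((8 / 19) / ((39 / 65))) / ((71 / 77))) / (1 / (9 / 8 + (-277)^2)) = 58396.04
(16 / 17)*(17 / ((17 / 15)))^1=240 / 17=14.12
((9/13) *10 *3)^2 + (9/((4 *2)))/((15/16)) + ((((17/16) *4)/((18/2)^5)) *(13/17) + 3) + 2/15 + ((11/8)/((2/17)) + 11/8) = 71652328933/159668496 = 448.76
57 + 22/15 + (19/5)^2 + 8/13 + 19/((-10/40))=-2416/975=-2.48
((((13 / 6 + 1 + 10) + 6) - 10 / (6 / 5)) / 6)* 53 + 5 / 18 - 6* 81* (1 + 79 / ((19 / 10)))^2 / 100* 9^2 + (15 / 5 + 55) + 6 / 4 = -713537.02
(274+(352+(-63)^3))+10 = -249411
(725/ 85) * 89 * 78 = 1006590/ 17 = 59211.18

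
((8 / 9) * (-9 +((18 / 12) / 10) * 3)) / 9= -38 / 45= -0.84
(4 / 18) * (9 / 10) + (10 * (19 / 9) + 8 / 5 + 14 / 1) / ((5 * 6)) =1.42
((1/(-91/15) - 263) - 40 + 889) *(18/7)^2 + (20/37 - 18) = 636211754/164983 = 3856.23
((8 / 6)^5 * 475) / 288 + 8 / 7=123896 / 15309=8.09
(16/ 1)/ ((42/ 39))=104/ 7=14.86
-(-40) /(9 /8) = 320 /9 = 35.56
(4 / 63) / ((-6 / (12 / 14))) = -4 / 441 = -0.01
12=12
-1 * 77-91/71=-5558/71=-78.28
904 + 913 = 1817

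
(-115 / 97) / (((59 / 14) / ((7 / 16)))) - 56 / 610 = -3000627 / 13964120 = -0.21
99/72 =11/8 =1.38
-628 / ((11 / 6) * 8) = -471 / 11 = -42.82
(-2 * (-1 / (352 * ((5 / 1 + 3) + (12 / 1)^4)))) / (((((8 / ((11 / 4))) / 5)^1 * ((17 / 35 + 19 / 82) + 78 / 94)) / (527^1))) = 177717575 / 1108309768192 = 0.00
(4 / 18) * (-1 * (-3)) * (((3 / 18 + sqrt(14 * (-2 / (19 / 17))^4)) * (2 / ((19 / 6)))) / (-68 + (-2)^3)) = -2312 * sqrt(14) / 130321- 1 / 1083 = -0.07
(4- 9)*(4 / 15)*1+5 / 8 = -17 / 24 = -0.71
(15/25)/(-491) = -0.00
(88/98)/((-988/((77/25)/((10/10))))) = -121/43225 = -0.00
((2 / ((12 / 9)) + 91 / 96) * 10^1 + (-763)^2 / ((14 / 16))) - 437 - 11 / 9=95748805 / 144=664922.26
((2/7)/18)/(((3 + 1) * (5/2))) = 1/630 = 0.00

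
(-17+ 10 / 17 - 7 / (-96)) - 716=-732.34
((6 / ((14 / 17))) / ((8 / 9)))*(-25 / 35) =-2295 / 392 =-5.85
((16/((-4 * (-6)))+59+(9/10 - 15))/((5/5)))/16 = 2.85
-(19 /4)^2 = -22.56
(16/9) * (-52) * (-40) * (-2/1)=-7395.56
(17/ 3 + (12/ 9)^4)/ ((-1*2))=-715/ 162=-4.41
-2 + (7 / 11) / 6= -125 / 66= -1.89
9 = 9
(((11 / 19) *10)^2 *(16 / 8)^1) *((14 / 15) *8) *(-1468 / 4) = -198943360 / 1083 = -183696.55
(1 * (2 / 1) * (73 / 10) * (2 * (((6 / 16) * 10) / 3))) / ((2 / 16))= 292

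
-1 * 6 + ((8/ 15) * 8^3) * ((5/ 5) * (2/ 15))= 6842/ 225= 30.41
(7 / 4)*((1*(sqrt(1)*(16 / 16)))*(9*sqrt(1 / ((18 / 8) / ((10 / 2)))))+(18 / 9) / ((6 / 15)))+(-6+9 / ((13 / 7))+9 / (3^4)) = 3607 / 468+21*sqrt(5) / 2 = 31.19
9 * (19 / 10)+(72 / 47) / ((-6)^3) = 24101 / 1410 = 17.09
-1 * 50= -50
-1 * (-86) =86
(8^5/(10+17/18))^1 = 589824/197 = 2994.03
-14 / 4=-7 / 2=-3.50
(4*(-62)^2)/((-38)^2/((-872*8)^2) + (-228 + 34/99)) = -18519596384256/274200517733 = -67.54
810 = 810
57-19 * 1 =38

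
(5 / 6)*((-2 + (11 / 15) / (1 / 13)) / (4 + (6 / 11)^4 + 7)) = 1654433 / 2922246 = 0.57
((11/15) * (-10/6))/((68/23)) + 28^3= 13434371/612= 21951.59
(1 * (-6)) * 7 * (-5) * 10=2100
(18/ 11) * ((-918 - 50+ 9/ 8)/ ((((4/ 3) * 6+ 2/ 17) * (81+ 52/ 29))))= -2.35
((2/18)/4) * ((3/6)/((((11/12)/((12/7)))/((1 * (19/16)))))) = 19/616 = 0.03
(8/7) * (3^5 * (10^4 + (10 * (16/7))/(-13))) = 1768728960/637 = 2776654.57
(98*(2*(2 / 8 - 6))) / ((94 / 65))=-73255 / 94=-779.31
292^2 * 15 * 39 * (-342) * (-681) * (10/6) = 19361702224800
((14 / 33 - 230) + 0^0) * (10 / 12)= -37715 / 198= -190.48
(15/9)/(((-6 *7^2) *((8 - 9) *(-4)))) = -5/3528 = -0.00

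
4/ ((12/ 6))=2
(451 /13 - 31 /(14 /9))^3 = 19400056703 /6028568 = 3218.02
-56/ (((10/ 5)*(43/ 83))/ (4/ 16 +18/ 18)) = -67.56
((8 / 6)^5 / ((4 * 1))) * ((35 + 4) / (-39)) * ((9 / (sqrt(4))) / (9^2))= -128 / 2187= -0.06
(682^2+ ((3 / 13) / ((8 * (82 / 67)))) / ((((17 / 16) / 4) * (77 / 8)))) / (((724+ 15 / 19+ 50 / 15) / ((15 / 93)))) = 103.03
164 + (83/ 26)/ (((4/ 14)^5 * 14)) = 472179/ 1664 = 283.76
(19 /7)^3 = 6859 /343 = 20.00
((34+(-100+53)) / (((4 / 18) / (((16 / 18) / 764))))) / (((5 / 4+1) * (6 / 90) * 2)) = -130 / 573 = -0.23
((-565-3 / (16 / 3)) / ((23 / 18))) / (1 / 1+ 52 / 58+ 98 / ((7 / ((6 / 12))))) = -787263 / 15824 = -49.75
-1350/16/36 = -75/32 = -2.34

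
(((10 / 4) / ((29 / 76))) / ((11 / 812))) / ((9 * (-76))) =-70 / 99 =-0.71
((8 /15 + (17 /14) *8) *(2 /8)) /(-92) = -269 /9660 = -0.03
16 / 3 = 5.33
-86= -86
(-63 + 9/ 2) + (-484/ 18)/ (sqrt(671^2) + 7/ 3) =-88688/ 1515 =-58.54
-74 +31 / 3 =-191 / 3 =-63.67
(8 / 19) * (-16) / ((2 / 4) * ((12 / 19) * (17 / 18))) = -384 / 17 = -22.59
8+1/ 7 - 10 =-13/ 7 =-1.86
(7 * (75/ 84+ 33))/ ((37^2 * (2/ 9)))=0.78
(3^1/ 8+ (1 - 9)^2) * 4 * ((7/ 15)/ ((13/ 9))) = 2163/ 26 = 83.19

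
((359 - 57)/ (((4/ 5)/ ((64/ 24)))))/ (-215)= -604/ 129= -4.68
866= 866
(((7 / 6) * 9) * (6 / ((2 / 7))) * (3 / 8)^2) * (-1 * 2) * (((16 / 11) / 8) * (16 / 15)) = -1323 / 110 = -12.03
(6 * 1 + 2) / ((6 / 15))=20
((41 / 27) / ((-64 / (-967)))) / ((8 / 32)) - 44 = 20639 / 432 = 47.78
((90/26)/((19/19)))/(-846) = -5/1222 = -0.00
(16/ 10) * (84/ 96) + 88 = 447/ 5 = 89.40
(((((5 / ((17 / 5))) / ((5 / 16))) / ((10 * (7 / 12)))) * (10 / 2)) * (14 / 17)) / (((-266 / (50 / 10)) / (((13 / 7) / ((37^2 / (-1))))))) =31200 / 368341771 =0.00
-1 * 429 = -429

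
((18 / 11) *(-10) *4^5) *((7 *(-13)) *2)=33546240 / 11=3049658.18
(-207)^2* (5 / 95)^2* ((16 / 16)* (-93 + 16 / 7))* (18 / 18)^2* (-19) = 27209115 / 133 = 204579.81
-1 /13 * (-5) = 5 /13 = 0.38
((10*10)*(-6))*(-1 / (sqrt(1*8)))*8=1200*sqrt(2)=1697.06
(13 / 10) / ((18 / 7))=91 / 180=0.51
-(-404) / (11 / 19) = 7676 / 11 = 697.82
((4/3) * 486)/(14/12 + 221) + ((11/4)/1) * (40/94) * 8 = 769256/62651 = 12.28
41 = 41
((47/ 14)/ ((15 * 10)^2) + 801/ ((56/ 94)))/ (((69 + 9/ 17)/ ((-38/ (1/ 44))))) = -1504797815741/ 46541250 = -32332.56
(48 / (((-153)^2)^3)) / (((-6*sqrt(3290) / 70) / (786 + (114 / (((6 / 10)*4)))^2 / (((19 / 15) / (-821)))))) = 1299218*sqrt(3290) / 66989067658407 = 0.00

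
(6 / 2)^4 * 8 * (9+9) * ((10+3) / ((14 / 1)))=75816 / 7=10830.86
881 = 881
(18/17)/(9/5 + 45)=0.02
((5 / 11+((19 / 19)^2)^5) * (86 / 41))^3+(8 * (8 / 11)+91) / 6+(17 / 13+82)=304919461257 / 2385080126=127.84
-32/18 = -16/9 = -1.78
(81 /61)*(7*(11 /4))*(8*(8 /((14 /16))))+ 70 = 1939.64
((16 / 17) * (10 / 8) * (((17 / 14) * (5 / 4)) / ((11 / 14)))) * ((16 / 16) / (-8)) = -25 / 88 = -0.28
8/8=1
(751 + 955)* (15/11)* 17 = 435030/11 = 39548.18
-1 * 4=-4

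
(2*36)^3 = 373248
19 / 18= 1.06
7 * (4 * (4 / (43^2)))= 0.06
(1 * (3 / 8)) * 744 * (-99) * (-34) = 939114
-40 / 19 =-2.11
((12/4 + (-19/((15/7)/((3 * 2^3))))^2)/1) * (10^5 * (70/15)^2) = 887622064000/9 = 98624673777.78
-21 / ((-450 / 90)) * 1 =21 / 5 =4.20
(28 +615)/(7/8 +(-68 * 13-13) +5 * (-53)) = -5144/9289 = -0.55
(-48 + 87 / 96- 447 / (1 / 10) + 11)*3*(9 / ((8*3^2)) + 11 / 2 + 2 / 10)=-78743.99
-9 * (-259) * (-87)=-202797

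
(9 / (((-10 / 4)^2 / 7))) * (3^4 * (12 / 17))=244944 / 425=576.34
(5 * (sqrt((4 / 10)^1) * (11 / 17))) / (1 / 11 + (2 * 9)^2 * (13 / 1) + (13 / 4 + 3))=0.00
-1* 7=-7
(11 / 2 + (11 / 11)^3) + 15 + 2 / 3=133 / 6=22.17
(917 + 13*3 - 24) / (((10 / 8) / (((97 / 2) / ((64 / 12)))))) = 67803 / 10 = 6780.30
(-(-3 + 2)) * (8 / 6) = 4 / 3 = 1.33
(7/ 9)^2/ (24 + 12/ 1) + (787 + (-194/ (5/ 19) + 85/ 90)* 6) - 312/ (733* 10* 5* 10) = -969996188023/ 267178500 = -3630.52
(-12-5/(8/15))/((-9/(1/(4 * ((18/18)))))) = 19/32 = 0.59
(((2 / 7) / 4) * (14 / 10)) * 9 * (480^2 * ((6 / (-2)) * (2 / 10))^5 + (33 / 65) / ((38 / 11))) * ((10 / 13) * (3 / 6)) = -9956681973 / 1605500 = -6201.61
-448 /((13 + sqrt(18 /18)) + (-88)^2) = -224 /3879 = -0.06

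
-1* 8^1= -8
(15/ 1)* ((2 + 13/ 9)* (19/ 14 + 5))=13795/ 42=328.45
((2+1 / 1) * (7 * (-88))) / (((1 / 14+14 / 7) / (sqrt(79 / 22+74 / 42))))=-56 * sqrt(1142526) / 29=-2064.06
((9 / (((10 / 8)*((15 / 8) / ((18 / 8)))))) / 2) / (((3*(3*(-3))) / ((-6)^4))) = -5184 / 25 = -207.36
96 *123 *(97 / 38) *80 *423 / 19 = 19379761920 / 361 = 53683551.02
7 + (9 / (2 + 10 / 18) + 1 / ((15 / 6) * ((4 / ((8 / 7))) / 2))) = 8654 / 805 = 10.75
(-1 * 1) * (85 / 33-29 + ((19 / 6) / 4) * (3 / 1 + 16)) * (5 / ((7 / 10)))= 75125 / 924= 81.30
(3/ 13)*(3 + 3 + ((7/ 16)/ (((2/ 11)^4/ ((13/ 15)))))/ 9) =1539691/ 149760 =10.28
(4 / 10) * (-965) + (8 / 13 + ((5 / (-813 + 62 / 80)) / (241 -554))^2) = -518082698548417490 / 1344326363500237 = -385.38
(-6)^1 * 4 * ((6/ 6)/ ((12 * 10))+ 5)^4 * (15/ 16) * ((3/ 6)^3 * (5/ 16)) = -130466162401/ 235929600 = -552.99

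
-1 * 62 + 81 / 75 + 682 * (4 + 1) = 83727 / 25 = 3349.08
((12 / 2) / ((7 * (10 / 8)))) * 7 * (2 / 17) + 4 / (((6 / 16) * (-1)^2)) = 2864 / 255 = 11.23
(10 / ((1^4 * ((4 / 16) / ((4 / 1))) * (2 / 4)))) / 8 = 40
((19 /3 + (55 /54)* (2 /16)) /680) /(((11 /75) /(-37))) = -516335 /215424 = -2.40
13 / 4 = 3.25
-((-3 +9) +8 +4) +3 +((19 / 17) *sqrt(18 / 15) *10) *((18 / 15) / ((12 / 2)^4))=-14.99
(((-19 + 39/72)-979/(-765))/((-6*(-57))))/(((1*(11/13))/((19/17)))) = -1366729/20599920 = -0.07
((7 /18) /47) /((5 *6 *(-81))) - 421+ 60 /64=-3454224373 /8223120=-420.06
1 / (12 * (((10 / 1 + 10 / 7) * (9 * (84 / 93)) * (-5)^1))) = -31 / 172800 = -0.00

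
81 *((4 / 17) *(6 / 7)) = 1944 / 119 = 16.34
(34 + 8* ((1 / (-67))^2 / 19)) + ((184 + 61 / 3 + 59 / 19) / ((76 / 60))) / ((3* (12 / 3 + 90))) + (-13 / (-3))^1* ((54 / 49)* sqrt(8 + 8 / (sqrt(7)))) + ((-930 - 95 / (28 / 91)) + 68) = -1038434031095 / 913978356 + 468* sqrt(14* sqrt(7) + 98) / 343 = -1120.31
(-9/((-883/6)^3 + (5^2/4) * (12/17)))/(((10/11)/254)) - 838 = -4458115951814/5319952445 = -838.00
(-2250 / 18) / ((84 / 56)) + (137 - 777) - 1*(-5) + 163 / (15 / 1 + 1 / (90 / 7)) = -2880325 / 4071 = -707.52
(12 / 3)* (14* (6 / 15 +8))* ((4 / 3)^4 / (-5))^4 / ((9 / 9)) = 3367254360064 / 44840334375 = 75.09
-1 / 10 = -0.10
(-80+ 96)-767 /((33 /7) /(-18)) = 32390 /11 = 2944.55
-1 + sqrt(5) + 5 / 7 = -2 / 7 + sqrt(5) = 1.95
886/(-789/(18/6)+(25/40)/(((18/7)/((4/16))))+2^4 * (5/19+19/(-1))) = -9696384/6158503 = -1.57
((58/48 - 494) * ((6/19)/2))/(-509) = 11827/77368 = 0.15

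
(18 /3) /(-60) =-1 /10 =-0.10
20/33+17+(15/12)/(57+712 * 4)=1350277/76692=17.61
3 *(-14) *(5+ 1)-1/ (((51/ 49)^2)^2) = -1710595453/ 6765201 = -252.85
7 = 7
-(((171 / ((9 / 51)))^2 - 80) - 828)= -938053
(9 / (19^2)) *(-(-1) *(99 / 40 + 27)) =0.73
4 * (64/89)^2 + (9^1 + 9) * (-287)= -40903502/7921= -5163.93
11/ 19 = 0.58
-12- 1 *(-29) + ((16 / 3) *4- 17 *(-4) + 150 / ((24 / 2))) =118.83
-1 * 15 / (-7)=15 / 7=2.14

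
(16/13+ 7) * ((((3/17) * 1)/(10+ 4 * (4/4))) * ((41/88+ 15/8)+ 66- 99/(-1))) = 2363523/136136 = 17.36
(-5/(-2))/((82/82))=5/2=2.50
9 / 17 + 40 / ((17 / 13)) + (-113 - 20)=-1732 / 17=-101.88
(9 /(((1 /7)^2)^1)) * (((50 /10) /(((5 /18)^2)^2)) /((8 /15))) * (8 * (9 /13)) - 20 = 1249942732 /325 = 3845977.64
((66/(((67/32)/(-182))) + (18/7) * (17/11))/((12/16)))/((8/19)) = -18154.82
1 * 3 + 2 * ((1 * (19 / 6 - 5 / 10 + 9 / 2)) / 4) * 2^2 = 52 / 3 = 17.33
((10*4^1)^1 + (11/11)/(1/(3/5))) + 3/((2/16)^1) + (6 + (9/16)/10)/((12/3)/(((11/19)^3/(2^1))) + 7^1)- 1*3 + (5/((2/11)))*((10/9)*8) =28299956707/92432160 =306.17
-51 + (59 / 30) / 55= -84091 / 1650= -50.96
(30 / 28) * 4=30 / 7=4.29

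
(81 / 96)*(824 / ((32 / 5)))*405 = 43996.29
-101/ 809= -0.12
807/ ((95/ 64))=51648/ 95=543.66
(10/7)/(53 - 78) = -2/35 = -0.06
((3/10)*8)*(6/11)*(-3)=-216/55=-3.93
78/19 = 4.11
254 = 254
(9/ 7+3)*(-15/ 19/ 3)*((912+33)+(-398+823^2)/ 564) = -30247775/ 12502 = -2419.43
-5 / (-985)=1 / 197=0.01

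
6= 6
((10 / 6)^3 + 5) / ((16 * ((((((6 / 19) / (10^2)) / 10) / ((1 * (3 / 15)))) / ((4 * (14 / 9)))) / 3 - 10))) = -1729000 / 28727757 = -0.06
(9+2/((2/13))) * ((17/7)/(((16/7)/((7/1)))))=1309/8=163.62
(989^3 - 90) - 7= 967361572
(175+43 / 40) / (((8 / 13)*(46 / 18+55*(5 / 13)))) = 10712403 / 887680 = 12.07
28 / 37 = 0.76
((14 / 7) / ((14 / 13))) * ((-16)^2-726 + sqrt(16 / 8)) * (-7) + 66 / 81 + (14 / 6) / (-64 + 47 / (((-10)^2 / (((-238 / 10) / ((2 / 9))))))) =6092.41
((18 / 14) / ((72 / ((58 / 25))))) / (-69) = -29 / 48300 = -0.00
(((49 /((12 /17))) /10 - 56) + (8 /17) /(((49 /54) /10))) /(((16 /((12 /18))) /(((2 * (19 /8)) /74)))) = -83323949 /710115840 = -0.12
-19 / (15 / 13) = -247 / 15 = -16.47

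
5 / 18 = 0.28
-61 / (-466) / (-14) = -61 / 6524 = -0.01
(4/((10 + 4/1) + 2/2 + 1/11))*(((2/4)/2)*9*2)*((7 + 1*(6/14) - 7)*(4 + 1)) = 1485/581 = 2.56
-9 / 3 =-3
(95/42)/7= 95/294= 0.32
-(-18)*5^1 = 90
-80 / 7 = -11.43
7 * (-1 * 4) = -28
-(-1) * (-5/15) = -1/3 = -0.33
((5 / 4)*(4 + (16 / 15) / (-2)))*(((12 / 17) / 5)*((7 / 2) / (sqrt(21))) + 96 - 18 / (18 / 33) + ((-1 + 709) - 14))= 26*sqrt(21) / 255 + 9841 / 3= 3280.80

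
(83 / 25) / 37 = 83 / 925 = 0.09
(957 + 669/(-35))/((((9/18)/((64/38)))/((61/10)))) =64076352/3325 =19271.08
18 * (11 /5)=198 /5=39.60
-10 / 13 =-0.77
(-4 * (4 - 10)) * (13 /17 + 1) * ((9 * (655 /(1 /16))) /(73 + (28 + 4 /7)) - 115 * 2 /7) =356652000 /9401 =37937.67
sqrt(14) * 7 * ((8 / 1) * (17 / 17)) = 209.53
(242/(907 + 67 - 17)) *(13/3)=286/261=1.10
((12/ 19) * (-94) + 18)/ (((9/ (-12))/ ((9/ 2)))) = 4716/ 19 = 248.21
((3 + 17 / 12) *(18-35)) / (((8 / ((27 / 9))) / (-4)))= 901 / 8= 112.62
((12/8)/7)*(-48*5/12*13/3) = -130/7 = -18.57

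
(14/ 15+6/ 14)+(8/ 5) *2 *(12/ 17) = 6463/ 1785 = 3.62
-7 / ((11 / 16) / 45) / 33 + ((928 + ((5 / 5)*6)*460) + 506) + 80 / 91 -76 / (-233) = 10727442458 / 2565563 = 4181.32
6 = 6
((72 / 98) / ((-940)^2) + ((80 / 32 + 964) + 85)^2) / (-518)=-2134.46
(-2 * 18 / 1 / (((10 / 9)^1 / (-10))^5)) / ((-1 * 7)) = -2125764 / 7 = -303680.57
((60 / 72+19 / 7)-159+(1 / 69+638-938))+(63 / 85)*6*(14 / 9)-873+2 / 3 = -108455287 / 82110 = -1320.85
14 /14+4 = 5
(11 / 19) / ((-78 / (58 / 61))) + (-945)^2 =40365622706 / 45201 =893024.99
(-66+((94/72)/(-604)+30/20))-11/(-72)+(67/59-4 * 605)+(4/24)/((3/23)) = -353785087/142544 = -2481.94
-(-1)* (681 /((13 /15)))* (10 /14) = 51075 /91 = 561.26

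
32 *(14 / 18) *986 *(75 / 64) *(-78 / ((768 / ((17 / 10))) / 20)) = -19066775 / 192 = -99306.12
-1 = -1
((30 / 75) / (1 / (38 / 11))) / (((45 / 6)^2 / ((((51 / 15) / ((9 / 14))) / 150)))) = 36176 / 41765625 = 0.00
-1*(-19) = 19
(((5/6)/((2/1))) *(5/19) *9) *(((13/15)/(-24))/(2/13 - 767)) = 845/18183456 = 0.00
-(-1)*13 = 13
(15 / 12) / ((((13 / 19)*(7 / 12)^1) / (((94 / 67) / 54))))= 4465 / 54873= 0.08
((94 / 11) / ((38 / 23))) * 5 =5405 / 209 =25.86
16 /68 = 4 /17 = 0.24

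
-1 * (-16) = 16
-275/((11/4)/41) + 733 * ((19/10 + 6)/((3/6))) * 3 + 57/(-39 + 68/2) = 153164/5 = 30632.80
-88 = -88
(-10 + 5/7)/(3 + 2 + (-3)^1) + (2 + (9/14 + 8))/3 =-23/21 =-1.10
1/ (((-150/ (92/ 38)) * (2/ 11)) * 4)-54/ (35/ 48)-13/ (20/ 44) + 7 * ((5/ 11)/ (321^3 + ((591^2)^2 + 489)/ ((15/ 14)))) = -10265768545655782301/ 99978914566561800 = -102.68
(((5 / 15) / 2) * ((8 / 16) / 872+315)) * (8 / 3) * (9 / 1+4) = 7141693 / 3924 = 1820.00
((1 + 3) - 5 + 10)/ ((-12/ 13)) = -39/ 4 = -9.75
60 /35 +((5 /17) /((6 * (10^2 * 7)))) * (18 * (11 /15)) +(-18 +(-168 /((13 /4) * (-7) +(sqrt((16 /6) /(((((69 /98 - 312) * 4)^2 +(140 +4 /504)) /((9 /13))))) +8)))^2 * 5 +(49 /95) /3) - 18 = 614.62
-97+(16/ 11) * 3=-92.64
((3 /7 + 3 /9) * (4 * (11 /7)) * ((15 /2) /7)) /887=1760 /304241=0.01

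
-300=-300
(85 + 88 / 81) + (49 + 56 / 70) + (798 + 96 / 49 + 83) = 20218991 / 19845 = 1018.85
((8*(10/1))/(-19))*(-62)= 4960/19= 261.05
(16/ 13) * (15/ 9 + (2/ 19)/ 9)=4592/ 2223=2.07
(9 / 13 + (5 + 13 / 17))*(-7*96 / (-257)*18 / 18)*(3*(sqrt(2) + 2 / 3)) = 1917888 / 56797 + 2876832*sqrt(2) / 56797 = 105.40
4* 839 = 3356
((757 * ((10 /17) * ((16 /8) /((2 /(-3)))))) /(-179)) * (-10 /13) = -227100 /39559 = -5.74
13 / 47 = 0.28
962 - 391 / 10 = 9229 / 10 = 922.90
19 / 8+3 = 43 / 8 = 5.38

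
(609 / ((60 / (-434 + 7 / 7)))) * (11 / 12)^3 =-116993569 / 34560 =-3385.23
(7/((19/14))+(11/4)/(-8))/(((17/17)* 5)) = 2927/3040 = 0.96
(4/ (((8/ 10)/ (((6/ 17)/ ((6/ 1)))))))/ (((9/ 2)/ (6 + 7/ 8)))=275/ 612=0.45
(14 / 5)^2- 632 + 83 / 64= -622.86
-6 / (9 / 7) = -14 / 3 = -4.67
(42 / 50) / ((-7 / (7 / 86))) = -21 / 2150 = -0.01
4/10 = 2/5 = 0.40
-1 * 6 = -6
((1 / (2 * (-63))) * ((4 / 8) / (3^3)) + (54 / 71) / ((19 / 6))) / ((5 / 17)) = 37453499 / 45892980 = 0.82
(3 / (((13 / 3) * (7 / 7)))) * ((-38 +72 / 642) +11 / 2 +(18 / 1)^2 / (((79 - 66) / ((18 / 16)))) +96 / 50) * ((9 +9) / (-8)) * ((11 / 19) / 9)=4181859 / 17178850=0.24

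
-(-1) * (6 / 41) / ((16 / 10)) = 15 / 164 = 0.09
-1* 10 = -10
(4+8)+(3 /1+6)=21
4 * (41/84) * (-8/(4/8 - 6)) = 656/231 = 2.84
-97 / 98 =-0.99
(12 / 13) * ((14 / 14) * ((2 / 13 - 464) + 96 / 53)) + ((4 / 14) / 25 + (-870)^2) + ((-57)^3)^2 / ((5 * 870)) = 785558008333429 / 90913550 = 8640714.26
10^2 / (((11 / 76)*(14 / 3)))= 11400 / 77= 148.05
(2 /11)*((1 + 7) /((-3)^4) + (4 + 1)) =826 /891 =0.93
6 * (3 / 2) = 9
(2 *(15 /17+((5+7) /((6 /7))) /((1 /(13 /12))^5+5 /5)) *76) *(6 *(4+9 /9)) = 89074683408 /2108425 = 42247.02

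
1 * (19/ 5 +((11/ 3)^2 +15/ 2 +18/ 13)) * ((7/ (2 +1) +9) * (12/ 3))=2078828/ 1755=1184.52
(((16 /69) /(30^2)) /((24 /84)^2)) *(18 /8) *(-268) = -3283 /1725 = -1.90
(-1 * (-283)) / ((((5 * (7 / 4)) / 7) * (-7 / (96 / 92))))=-27168 / 805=-33.75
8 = 8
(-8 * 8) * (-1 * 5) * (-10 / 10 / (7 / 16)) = -5120 / 7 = -731.43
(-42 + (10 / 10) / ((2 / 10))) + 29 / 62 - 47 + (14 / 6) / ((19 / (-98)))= -337735 / 3534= -95.57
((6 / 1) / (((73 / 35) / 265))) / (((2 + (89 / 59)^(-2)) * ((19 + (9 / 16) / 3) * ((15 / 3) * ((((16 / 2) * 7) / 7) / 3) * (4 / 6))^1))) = 88160730 / 48116417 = 1.83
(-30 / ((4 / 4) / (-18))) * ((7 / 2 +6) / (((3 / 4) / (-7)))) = -47880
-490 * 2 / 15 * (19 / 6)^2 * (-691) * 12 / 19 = 2573284 / 9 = 285920.44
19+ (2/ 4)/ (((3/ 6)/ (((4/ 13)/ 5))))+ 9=1824/ 65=28.06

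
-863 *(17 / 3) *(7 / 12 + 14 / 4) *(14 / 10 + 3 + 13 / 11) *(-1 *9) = 220695853 / 220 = 1003162.97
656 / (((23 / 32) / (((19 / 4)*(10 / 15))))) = 2890.20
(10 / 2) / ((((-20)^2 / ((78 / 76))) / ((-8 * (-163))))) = 6357 / 380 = 16.73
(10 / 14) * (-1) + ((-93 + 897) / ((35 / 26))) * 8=167207 / 35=4777.34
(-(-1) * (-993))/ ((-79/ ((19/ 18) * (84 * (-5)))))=-440230/ 79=-5572.53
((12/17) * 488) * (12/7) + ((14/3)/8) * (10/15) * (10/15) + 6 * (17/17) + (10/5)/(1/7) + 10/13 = 25543811/41769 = 611.55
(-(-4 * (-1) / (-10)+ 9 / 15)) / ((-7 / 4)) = 4 / 35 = 0.11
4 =4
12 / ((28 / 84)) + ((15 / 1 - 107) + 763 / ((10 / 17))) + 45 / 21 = 87027 / 70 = 1243.24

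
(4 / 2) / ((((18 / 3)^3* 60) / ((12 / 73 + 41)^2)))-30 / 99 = -3155225 / 75970224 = -0.04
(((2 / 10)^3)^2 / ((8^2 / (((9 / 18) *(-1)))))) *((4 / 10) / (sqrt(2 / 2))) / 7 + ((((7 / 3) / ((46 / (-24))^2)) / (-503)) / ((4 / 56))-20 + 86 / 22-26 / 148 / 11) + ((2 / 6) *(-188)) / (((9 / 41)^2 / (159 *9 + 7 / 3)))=-1864104.46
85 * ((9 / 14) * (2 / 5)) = 153 / 7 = 21.86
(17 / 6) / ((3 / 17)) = 289 / 18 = 16.06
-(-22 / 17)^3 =10648 / 4913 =2.17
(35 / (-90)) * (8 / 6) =-14 / 27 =-0.52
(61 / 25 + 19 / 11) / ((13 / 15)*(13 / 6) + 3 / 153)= 350676 / 159665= 2.20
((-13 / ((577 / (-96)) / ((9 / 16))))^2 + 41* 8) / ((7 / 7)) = 109693516 / 332929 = 329.48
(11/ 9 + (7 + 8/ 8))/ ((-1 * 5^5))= -83/ 28125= -0.00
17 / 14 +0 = 17 / 14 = 1.21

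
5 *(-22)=-110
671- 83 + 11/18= 10595/18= 588.61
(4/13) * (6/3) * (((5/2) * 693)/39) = 4620/169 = 27.34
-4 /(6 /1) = -0.67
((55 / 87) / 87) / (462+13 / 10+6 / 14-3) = 3850 / 244107819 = 0.00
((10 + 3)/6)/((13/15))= 5/2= 2.50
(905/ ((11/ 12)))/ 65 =2172/ 143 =15.19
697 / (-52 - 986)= -697 / 1038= -0.67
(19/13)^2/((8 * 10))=361/13520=0.03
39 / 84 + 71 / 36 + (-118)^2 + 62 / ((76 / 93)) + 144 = 16933127 / 1197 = 14146.30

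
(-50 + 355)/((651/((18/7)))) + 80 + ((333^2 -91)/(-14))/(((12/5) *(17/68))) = -59737865/4557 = -13109.03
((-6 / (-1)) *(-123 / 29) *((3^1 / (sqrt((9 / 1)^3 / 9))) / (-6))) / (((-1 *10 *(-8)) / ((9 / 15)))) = 123 / 11600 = 0.01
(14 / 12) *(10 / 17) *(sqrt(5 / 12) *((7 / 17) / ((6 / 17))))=245 *sqrt(15) / 1836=0.52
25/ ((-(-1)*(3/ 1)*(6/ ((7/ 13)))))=175/ 234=0.75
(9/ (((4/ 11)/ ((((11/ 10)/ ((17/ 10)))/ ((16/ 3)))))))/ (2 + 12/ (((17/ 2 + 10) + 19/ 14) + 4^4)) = 6308577/ 4293248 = 1.47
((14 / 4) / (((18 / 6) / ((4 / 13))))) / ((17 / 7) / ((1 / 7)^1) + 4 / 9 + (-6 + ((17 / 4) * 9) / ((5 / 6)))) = 420 / 67093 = 0.01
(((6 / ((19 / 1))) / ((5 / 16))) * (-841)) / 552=-3364 / 2185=-1.54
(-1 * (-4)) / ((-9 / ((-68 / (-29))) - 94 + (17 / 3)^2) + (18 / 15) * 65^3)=0.00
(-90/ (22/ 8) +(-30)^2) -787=883/ 11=80.27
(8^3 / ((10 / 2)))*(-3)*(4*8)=-9830.40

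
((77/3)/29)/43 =77/3741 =0.02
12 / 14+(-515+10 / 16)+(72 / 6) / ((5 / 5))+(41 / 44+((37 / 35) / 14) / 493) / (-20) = -501.56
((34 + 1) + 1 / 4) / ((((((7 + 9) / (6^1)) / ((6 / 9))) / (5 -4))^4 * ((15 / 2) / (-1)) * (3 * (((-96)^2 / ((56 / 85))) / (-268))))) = 22043 / 188006400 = 0.00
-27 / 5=-5.40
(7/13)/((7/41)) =3.15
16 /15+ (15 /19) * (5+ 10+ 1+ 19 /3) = 5329 /285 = 18.70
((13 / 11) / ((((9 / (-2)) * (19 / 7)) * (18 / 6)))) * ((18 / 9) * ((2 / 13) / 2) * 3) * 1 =-28 / 1881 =-0.01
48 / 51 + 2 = 50 / 17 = 2.94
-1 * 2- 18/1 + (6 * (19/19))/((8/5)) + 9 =-29/4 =-7.25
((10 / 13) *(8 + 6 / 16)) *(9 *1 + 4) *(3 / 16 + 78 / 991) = 1414035 / 63424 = 22.29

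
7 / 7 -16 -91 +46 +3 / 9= -179 / 3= -59.67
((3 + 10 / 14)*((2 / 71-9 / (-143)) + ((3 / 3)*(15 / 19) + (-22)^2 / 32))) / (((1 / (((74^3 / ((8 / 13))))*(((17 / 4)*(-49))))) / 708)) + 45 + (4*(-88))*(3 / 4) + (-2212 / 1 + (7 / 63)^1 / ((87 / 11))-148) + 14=-5771829724056.35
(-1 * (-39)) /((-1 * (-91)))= 0.43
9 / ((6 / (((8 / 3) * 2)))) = 8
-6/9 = -2/3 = -0.67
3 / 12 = 1 / 4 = 0.25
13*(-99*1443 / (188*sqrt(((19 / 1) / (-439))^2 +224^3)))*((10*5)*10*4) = -27176163300*sqrt(2166073033065) / 6787028836937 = -5893.12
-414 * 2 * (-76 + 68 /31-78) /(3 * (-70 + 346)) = 4706 /31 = 151.81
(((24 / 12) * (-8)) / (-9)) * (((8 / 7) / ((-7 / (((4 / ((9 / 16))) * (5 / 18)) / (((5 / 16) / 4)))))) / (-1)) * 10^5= 26214400000 / 35721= 733865.23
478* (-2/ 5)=-956/ 5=-191.20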